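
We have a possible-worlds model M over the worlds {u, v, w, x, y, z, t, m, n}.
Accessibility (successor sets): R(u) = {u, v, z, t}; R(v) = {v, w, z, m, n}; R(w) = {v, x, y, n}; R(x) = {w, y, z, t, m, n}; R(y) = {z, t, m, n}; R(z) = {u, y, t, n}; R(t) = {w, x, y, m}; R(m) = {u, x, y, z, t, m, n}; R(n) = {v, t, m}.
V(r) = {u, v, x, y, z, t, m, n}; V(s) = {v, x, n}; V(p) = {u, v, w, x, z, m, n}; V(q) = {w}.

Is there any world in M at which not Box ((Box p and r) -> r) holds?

No

Recall that Box ψ holds at a world iff ψ holds at every accessible world, and Dia ψ holds iff ψ holds at some accessible world.
Let φ = not Box ((Box p and r) -> r). Evaluate φ at each world:
  u (successors {u, v, z, t}): φ is false.
  v (successors {v, w, z, m, n}): φ is false.
  w (successors {v, x, y, n}): φ is false.
  x (successors {w, y, z, t, m, n}): φ is false.
  y (successors {z, t, m, n}): φ is false.
  z (successors {u, y, t, n}): φ is false.
  t (successors {w, x, y, m}): φ is false.
  m (successors {u, x, y, z, t, m, n}): φ is false.
  n (successors {v, t, m}): φ is false.
For instance, at y:
  At y: Box ((Box p and r) -> r) is true, so not Box ((Box p and r) -> r) is false.
    At y: Box ((Box p and r) -> r) requires (Box p and r) -> r at every successor {z, t, m, n}.
      At z: (Box p and r) -> r is true.
      At t: (Box p and r) -> r is true.
      At m: (Box p and r) -> r is true.
      At n: (Box p and r) -> r is true.
    So Box ((Box p and r) -> r) is true at y.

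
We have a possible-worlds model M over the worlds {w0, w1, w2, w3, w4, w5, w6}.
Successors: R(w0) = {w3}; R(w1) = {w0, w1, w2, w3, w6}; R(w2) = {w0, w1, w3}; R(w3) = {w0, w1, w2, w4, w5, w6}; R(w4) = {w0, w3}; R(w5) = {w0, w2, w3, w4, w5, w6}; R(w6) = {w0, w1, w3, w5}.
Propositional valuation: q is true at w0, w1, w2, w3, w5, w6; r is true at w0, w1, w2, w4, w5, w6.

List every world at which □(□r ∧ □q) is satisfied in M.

none

Recall that □ψ holds at a world iff ψ holds at every accessible world, and ◇ψ holds iff ψ holds at some accessible world.
Let φ = □(□r ∧ □q). Evaluate φ at each world:
  w0 (successors {w3}): φ is false.
  w1 (successors {w0, w1, w2, w3, w6}): φ is false.
  w2 (successors {w0, w1, w3}): φ is false.
  w3 (successors {w0, w1, w2, w4, w5, w6}): φ is false.
  w4 (successors {w0, w3}): φ is false.
  w5 (successors {w0, w2, w3, w4, w5, w6}): φ is false.
  w6 (successors {w0, w1, w3, w5}): φ is false.
For instance, at w1:
  At w1: □(□r ∧ □q) requires □r ∧ □q at every successor {w0, w1, w2, w3, w6}.
    □r ∧ □q fails at w0, so □(□r ∧ □q) is false at w1.
      At w0: □r is false, □q is true, so □r ∧ □q is false.
Satisfying worlds: none.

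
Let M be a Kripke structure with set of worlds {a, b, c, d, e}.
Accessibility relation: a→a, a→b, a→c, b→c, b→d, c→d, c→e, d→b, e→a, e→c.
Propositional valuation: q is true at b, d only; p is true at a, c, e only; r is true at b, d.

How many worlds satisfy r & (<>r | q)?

Let φ = r & (<>r | q). Evaluate φ at each world:
  a (successors {a, b, c}): φ is false.
  b (successors {c, d}): φ is true.
  c (successors {d, e}): φ is false.
  d (successors {b}): φ is true.
  e (successors {a, c}): φ is false.
For instance, at e:
  At e: r is false, <>r | q is false, so r & (<>r | q) is false.
    At e: <>r is false, q is false, so <>r | q is false.
      At e: <>r requires r at some successor in {a, c}.
        At a: r is false.
        At c: r is false.
      So <>r is false at e.
Satisfying worlds: {b, d}

2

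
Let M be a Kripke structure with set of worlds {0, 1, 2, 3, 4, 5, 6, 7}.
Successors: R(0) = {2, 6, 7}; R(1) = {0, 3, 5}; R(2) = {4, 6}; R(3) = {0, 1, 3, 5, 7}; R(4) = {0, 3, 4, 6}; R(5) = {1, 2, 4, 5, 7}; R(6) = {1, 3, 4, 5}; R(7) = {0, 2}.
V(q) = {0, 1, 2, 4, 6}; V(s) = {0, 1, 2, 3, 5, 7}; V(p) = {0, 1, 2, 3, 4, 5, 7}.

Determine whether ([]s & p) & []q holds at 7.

Yes

At 7: []s & p is true, []q is true, so ([]s & p) & []q is true.
  At 7: []s is true, p is true, so []s & p is true.
    At 7: []s requires s at every successor {0, 2}.
      At 0: s is true.
      At 2: s is true.
    So []s is true at 7.
  At 7: []q requires q at every successor {0, 2}.
    At 0: q is true.
    At 2: q is true.
  So []q is true at 7.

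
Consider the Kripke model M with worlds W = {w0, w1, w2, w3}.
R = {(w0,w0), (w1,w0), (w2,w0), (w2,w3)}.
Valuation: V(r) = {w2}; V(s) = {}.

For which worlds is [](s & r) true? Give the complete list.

Let φ = [](s & r). Evaluate φ at each world:
  w0 (successors {w0}): φ is false.
  w1 (successors {w0}): φ is false.
  w2 (successors {w0, w3}): φ is false.
  w3 (successors ∅): φ is true.
For instance, at w1:
  At w1: [](s & r) requires s & r at every successor {w0}.
    s & r fails at w0, so [](s & r) is false at w1.
Satisfying worlds: {w3}

w3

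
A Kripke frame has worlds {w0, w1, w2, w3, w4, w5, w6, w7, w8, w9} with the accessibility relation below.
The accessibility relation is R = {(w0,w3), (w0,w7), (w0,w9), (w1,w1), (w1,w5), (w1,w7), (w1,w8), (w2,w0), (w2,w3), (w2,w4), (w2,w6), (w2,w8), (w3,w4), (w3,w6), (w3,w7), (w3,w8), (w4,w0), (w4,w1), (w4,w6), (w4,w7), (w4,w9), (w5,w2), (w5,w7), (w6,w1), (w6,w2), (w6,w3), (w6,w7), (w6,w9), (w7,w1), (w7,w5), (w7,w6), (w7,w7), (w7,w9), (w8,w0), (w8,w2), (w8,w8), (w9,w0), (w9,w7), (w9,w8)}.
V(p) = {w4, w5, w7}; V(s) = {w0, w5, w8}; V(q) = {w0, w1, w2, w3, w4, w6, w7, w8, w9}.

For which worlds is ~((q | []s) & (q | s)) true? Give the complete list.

w5

Let φ = ~((q | []s) & (q | s)). Evaluate φ at each world:
  w0 (successors {w3, w7, w9}): φ is false.
  w1 (successors {w1, w5, w7, w8}): φ is false.
  w2 (successors {w0, w3, w4, w6, w8}): φ is false.
  w3 (successors {w4, w6, w7, w8}): φ is false.
  w4 (successors {w0, w1, w6, w7, w9}): φ is false.
  w5 (successors {w2, w7}): φ is true.
  w6 (successors {w1, w2, w3, w7, w9}): φ is false.
  w7 (successors {w1, w5, w6, w7, w9}): φ is false.
  w8 (successors {w0, w2, w8}): φ is false.
  w9 (successors {w0, w7, w8}): φ is false.
For instance, at w2:
  At w2: (q | []s) & (q | s) is true, so ~((q | []s) & (q | s)) is false.
    At w2: q | []s is true, q | s is true, so (q | []s) & (q | s) is true.
      At w2: q is true, []s is false, so q | []s is true.
Satisfying worlds: {w5}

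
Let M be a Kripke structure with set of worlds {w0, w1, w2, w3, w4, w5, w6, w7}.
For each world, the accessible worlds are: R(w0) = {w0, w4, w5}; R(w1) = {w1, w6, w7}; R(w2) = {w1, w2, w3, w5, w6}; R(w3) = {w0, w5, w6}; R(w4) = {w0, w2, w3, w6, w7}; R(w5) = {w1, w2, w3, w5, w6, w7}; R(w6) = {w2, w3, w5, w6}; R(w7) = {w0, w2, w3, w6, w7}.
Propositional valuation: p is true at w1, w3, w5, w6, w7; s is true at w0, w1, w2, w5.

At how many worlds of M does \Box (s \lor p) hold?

7

Let φ = \Box (s \lor p). Evaluate φ at each world:
  w0 (successors {w0, w4, w5}): φ is false.
  w1 (successors {w1, w6, w7}): φ is true.
  w2 (successors {w1, w2, w3, w5, w6}): φ is true.
  w3 (successors {w0, w5, w6}): φ is true.
  w4 (successors {w0, w2, w3, w6, w7}): φ is true.
  w5 (successors {w1, w2, w3, w5, w6, w7}): φ is true.
  w6 (successors {w2, w3, w5, w6}): φ is true.
  w7 (successors {w0, w2, w3, w6, w7}): φ is true.
For instance, at w1:
  At w1: \Box (s \lor p) requires s \lor p at every successor {w1, w6, w7}.
    At w1: s \lor p is true.
    At w6: s \lor p is true.
    At w7: s \lor p is true.
  So \Box (s \lor p) is true at w1.
Satisfying worlds: {w1, w2, w3, w4, w5, w6, w7}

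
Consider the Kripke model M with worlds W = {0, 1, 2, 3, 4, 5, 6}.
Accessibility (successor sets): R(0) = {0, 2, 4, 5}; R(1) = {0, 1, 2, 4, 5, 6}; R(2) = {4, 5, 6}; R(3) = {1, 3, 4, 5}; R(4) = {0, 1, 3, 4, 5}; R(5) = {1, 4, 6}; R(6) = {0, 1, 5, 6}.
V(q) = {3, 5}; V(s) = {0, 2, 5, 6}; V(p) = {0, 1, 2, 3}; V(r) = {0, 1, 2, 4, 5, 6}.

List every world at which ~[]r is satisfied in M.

3, 4

Recall that []ψ holds at a world iff ψ holds at every accessible world, and <>ψ holds iff ψ holds at some accessible world.
Let φ = ~[]r. Evaluate φ at each world:
  0 (successors {0, 2, 4, 5}): φ is false.
  1 (successors {0, 1, 2, 4, 5, 6}): φ is false.
  2 (successors {4, 5, 6}): φ is false.
  3 (successors {1, 3, 4, 5}): φ is true.
  4 (successors {0, 1, 3, 4, 5}): φ is true.
  5 (successors {1, 4, 6}): φ is false.
  6 (successors {0, 1, 5, 6}): φ is false.
For instance, at 2:
  At 2: []r is true, so ~[]r is false.
    At 2: []r requires r at every successor {4, 5, 6}.
      At 4: r is true.
      At 5: r is true.
      At 6: r is true.
    So []r is true at 2.
Satisfying worlds: {3, 4}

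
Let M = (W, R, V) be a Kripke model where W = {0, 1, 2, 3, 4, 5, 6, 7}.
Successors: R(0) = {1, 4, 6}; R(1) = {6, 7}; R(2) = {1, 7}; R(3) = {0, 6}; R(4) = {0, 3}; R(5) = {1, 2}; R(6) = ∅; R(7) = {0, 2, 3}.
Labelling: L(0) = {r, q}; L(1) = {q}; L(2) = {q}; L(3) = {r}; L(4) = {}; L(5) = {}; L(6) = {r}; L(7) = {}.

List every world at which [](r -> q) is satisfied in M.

2, 5, 6

Let φ = [](r -> q). Evaluate φ at each world:
  0 (successors {1, 4, 6}): φ is false.
  1 (successors {6, 7}): φ is false.
  2 (successors {1, 7}): φ is true.
  3 (successors {0, 6}): φ is false.
  4 (successors {0, 3}): φ is false.
  5 (successors {1, 2}): φ is true.
  6 (successors ∅): φ is true.
  7 (successors {0, 2, 3}): φ is false.
For instance, at 5:
  At 5: [](r -> q) requires r -> q at every successor {1, 2}.
    At 1: r -> q is true.
    At 2: r -> q is true.
  So [](r -> q) is true at 5.
Satisfying worlds: {2, 5, 6}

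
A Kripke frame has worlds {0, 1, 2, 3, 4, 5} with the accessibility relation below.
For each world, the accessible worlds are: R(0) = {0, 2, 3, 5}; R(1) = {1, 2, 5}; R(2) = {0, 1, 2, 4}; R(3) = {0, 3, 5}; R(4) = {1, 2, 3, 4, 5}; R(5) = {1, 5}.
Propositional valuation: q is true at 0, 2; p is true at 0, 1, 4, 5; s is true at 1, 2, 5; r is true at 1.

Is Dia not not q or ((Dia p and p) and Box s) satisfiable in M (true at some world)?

Let φ = Dia not not q or ((Dia p and p) and Box s). Evaluate φ at each world:
  0 (successors {0, 2, 3, 5}): φ is true.
  1 (successors {1, 2, 5}): φ is true.
  2 (successors {0, 1, 2, 4}): φ is true.
  3 (successors {0, 3, 5}): φ is true.
  4 (successors {1, 2, 3, 4, 5}): φ is true.
  5 (successors {1, 5}): φ is true.
Detail at 0 (witness):
  At 0: Dia not not q is true, (Dia p and p) and Box s is false, so Dia not not q or ((Dia p and p) and Box s) is true.
    At 0: Dia not not q requires not not q at some successor in {0, 2, 3, 5}.
      not not q holds at 0, so Dia not not q is true at 0.
    At 0: Dia p and p is true, Box s is false, so (Dia p and p) and Box s is false.
      At 0: Dia p is true, p is true, so Dia p and p is true.
      At 0: Box s requires s at every successor {0, 2, 3, 5}.
        s fails at 0, so Box s is false at 0.

Yes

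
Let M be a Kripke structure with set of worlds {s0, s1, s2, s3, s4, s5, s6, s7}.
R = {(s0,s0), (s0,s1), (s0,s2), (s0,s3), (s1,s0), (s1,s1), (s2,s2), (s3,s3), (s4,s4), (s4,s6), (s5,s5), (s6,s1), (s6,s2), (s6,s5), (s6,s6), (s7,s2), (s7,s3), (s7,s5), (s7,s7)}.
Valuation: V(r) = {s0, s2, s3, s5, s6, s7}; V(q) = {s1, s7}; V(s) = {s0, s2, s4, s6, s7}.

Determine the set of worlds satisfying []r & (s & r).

s2, s7

Let φ = []r & (s & r). Evaluate φ at each world:
  s0 (successors {s0, s1, s2, s3}): φ is false.
  s1 (successors {s0, s1}): φ is false.
  s2 (successors {s2}): φ is true.
  s3 (successors {s3}): φ is false.
  s4 (successors {s4, s6}): φ is false.
  s5 (successors {s5}): φ is false.
  s6 (successors {s1, s2, s5, s6}): φ is false.
  s7 (successors {s2, s3, s5, s7}): φ is true.
For instance, at s7:
  At s7: []r is true, s & r is true, so []r & (s & r) is true.
    At s7: []r requires r at every successor {s2, s3, s5, s7}.
      At s2: r is true.
      At s3: r is true.
      At s5: r is true.
      At s7: r is true.
    So []r is true at s7.
Satisfying worlds: {s2, s7}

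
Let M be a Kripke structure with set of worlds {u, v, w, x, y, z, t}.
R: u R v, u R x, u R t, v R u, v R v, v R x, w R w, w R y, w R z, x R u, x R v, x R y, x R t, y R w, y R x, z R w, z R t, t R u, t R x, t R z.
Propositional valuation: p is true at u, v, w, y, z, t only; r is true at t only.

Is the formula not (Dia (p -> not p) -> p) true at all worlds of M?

Recall that Dia ψ holds at a world iff ψ holds at some accessible world.
Let φ = not (Dia (p -> not p) -> p). Evaluate φ at each world:
  u (successors {v, x, t}): φ is false.
  v (successors {u, v, x}): φ is false.
  w (successors {w, y, z}): φ is false.
  x (successors {u, v, y, t}): φ is false.
  y (successors {w, x}): φ is false.
  z (successors {w, t}): φ is false.
  t (successors {u, x, z}): φ is false.
Detail at u (counterexample):
  At u: Dia (p -> not p) -> p is true, so not (Dia (p -> not p) -> p) is false.
    At u: Dia (p -> not p) is true, p is true, so Dia (p -> not p) -> p is true.
      At u: Dia (p -> not p) requires p -> not p at some successor in {v, x, t}.
        p -> not p holds at x, so Dia (p -> not p) is true at u.

No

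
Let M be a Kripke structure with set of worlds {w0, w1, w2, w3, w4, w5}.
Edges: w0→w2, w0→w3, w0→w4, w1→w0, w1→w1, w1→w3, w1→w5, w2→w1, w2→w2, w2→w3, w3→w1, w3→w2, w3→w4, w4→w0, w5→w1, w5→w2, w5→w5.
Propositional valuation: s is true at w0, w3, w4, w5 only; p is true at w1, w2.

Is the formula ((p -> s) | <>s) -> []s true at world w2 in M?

At w2: (p -> s) | <>s is true, []s is false, so ((p -> s) | <>s) -> []s is false.
  At w2: p -> s is false, <>s is true, so (p -> s) | <>s is true.
    At w2: <>s requires s at some successor in {w1, w2, w3}.
      s holds at w3, so <>s is true at w2.
  At w2: []s requires s at every successor {w1, w2, w3}.
    s fails at w1, so []s is false at w2.

No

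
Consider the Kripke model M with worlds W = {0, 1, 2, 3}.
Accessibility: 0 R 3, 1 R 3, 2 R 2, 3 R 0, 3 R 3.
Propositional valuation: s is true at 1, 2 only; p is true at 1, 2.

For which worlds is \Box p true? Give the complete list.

Recall that \Box ψ holds at a world iff ψ holds at every accessible world, and \Diamond ψ holds iff ψ holds at some accessible world.
Let φ = \Box p. Evaluate φ at each world:
  0 (successors {3}): φ is false.
  1 (successors {3}): φ is false.
  2 (successors {2}): φ is true.
  3 (successors {0, 3}): φ is false.
For instance, at 3:
  At 3: \Box p requires p at every successor {0, 3}.
    p fails at 0, so \Box p is false at 3.
Satisfying worlds: {2}

2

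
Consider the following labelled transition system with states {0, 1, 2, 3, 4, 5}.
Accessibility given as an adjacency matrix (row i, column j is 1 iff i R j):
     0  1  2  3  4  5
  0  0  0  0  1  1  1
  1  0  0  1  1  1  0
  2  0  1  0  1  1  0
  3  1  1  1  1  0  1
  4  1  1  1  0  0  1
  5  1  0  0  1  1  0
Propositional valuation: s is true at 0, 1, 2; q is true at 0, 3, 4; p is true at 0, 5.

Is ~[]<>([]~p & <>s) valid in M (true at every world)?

Let φ = ~[]<>([]~p & <>s). Evaluate φ at each world:
  0 (successors {3, 4, 5}): φ is true.
  1 (successors {2, 3, 4}): φ is false.
  2 (successors {1, 3, 4}): φ is false.
  3 (successors {0, 1, 2, 3, 5}): φ is true.
  4 (successors {0, 1, 2, 5}): φ is true.
  5 (successors {0, 3, 4}): φ is true.
Detail at 1 (counterexample):
  At 1: []<>([]~p & <>s) is true, so ~[]<>([]~p & <>s) is false.
    At 1: []<>([]~p & <>s) requires <>([]~p & <>s) at every successor {2, 3, 4}.
      At 2: <>([]~p & <>s) is true.
      At 3: <>([]~p & <>s) is true.
      At 4: <>([]~p & <>s) is true.
    So []<>([]~p & <>s) is true at 1.

No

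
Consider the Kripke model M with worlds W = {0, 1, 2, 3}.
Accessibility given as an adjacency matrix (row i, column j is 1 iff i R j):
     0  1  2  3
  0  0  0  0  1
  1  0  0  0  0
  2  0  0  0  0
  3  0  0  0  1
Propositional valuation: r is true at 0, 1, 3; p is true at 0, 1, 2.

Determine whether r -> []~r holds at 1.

Yes

At 1: r is true, []~r is true, so r -> []~r is true.
  At 1: no accessible worlds, so []~r holds vacuously.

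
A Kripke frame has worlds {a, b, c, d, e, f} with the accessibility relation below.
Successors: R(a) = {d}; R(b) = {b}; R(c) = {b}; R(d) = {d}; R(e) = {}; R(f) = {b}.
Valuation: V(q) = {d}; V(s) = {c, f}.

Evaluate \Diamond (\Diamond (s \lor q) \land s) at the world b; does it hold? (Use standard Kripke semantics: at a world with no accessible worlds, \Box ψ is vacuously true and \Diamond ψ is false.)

At b: \Diamond (\Diamond (s \lor q) \land s) requires \Diamond (s \lor q) \land s at some successor in {b}.
  At b: \Diamond (s \lor q) \land s is false.
So \Diamond (\Diamond (s \lor q) \land s) is false at b.

No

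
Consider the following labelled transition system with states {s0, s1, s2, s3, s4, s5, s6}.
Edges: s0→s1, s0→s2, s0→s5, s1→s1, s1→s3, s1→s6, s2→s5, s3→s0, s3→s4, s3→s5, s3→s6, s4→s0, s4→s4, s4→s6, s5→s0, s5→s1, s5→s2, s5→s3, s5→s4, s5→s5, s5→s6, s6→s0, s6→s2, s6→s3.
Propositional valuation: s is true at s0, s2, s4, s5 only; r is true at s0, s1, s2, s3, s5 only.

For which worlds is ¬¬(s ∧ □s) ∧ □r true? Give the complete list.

Let φ = ¬¬(s ∧ □s) ∧ □r. Evaluate φ at each world:
  s0 (successors {s1, s2, s5}): φ is false.
  s1 (successors {s1, s3, s6}): φ is false.
  s2 (successors {s5}): φ is true.
  s3 (successors {s0, s4, s5, s6}): φ is false.
  s4 (successors {s0, s4, s6}): φ is false.
  s5 (successors {s0, s1, s2, s3, s4, s5, s6}): φ is false.
  s6 (successors {s0, s2, s3}): φ is false.
For instance, at s5:
  At s5: ¬¬(s ∧ □s) is false, □r is false, so ¬¬(s ∧ □s) ∧ □r is false.
    At s5: ¬(s ∧ □s) is true, so ¬¬(s ∧ □s) is false.
      At s5: s ∧ □s is false, so ¬(s ∧ □s) is true.
    At s5: □r requires r at every successor {s0, s1, s2, s3, s4, s5, s6}.
      r fails at s4, so □r is false at s5.
Satisfying worlds: {s2}

s2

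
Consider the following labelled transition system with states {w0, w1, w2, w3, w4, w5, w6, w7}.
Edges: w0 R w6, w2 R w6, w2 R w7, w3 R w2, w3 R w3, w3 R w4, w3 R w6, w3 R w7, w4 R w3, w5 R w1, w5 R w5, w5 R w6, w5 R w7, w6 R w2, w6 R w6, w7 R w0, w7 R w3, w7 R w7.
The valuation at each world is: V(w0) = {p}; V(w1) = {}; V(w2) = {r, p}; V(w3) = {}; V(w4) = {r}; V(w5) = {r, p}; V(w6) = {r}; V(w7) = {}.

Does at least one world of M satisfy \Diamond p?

Yes

Let φ = \Diamond p. Evaluate φ at each world:
  w0 (successors {w6}): φ is false.
  w1 (successors ∅): φ is false.
  w2 (successors {w6, w7}): φ is false.
  w3 (successors {w2, w3, w4, w6, w7}): φ is true.
  w4 (successors {w3}): φ is false.
  w5 (successors {w1, w5, w6, w7}): φ is true.
  w6 (successors {w2, w6}): φ is true.
  w7 (successors {w0, w3, w7}): φ is true.
Detail at w3 (witness):
  At w3: \Diamond p requires p at some successor in {w2, w3, w4, w6, w7}.
    p holds at w2, so \Diamond p is true at w3.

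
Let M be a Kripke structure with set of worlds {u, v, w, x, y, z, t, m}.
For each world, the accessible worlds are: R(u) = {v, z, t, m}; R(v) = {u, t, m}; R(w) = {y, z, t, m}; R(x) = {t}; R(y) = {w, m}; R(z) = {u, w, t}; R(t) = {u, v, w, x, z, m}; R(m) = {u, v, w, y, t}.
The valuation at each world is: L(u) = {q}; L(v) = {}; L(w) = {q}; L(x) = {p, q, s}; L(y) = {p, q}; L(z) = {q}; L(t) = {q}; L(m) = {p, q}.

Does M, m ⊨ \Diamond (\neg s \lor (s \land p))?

Yes

At m: \Diamond (\neg s \lor (s \land p)) requires \neg s \lor (s \land p) at some successor in {u, v, w, y, t}.
  \neg s \lor (s \land p) holds at u, so \Diamond (\neg s \lor (s \land p)) is true at m.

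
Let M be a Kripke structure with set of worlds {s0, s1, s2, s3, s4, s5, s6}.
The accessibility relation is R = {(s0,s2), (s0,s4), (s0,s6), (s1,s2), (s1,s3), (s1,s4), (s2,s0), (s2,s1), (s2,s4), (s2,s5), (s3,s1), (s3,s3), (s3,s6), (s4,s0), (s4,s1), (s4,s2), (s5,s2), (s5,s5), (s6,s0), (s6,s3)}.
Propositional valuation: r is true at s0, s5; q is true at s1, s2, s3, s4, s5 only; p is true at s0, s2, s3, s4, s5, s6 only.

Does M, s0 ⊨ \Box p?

At s0: \Box p requires p at every successor {s2, s4, s6}.
  At s2: p is true.
  At s4: p is true.
  At s6: p is true.
So \Box p is true at s0.

Yes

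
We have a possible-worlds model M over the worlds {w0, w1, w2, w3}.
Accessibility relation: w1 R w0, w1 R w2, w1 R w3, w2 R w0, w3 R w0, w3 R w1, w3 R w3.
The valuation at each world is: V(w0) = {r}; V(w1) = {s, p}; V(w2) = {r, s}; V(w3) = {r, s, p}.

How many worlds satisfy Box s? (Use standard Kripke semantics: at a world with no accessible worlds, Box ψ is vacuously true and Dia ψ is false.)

1

Let φ = Box s. Evaluate φ at each world:
  w0 (successors ∅): φ is true.
  w1 (successors {w0, w2, w3}): φ is false.
  w2 (successors {w0}): φ is false.
  w3 (successors {w0, w1, w3}): φ is false.
For instance, at w1:
  At w1: Box s requires s at every successor {w0, w2, w3}.
    s fails at w0, so Box s is false at w1.
Satisfying worlds: {w0}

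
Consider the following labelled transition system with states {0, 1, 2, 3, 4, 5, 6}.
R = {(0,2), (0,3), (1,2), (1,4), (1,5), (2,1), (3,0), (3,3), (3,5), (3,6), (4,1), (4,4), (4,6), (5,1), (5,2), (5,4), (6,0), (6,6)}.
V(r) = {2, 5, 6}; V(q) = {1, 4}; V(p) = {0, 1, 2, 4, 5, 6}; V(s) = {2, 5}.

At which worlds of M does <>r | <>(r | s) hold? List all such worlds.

0, 1, 3, 4, 5, 6

Let φ = <>r | <>(r | s). Evaluate φ at each world:
  0 (successors {2, 3}): φ is true.
  1 (successors {2, 4, 5}): φ is true.
  2 (successors {1}): φ is false.
  3 (successors {0, 3, 5, 6}): φ is true.
  4 (successors {1, 4, 6}): φ is true.
  5 (successors {1, 2, 4}): φ is true.
  6 (successors {0, 6}): φ is true.
For instance, at 6:
  At 6: <>r is true, <>(r | s) is true, so <>r | <>(r | s) is true.
    At 6: <>r requires r at some successor in {0, 6}.
      r holds at 6, so <>r is true at 6.
    At 6: <>(r | s) requires r | s at some successor in {0, 6}.
      r | s holds at 6, so <>(r | s) is true at 6.
Satisfying worlds: {0, 1, 3, 4, 5, 6}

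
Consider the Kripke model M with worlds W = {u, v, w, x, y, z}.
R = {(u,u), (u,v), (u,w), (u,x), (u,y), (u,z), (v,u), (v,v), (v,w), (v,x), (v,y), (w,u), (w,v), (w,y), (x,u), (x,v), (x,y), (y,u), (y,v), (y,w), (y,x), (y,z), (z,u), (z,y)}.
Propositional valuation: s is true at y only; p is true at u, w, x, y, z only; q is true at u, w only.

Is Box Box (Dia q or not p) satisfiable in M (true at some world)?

Let φ = Box Box (Dia q or not p). Evaluate φ at each world:
  u (successors {u, v, w, x, y, z}): φ is true.
  v (successors {u, v, w, x, y}): φ is true.
  w (successors {u, v, y}): φ is true.
  x (successors {u, v, y}): φ is true.
  y (successors {u, v, w, x, z}): φ is true.
  z (successors {u, y}): φ is true.
Detail at u (witness):
  At u: Box Box (Dia q or not p) requires Box (Dia q or not p) at every successor {u, v, w, x, y, z}.
    At u: Box (Dia q or not p) is true.
    At v: Box (Dia q or not p) is true.
    At w: Box (Dia q or not p) is true.
    At x: Box (Dia q or not p) is true.
    At y: Box (Dia q or not p) is true.
    At z: Box (Dia q or not p) is true.
  So Box Box (Dia q or not p) is true at u.

Yes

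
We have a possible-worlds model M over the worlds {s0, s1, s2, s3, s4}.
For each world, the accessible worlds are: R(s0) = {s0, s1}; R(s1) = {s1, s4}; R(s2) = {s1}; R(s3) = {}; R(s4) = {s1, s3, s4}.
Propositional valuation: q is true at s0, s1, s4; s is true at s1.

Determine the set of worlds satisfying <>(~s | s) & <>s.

s0, s1, s2, s4

Let φ = <>(~s | s) & <>s. Evaluate φ at each world:
  s0 (successors {s0, s1}): φ is true.
  s1 (successors {s1, s4}): φ is true.
  s2 (successors {s1}): φ is true.
  s3 (successors ∅): φ is false.
  s4 (successors {s1, s3, s4}): φ is true.
For instance, at s4:
  At s4: <>(~s | s) is true, <>s is true, so <>(~s | s) & <>s is true.
    At s4: <>(~s | s) requires ~s | s at some successor in {s1, s3, s4}.
      ~s | s holds at s1, so <>(~s | s) is true at s4.
    At s4: <>s requires s at some successor in {s1, s3, s4}.
      s holds at s1, so <>s is true at s4.
Satisfying worlds: {s0, s1, s2, s4}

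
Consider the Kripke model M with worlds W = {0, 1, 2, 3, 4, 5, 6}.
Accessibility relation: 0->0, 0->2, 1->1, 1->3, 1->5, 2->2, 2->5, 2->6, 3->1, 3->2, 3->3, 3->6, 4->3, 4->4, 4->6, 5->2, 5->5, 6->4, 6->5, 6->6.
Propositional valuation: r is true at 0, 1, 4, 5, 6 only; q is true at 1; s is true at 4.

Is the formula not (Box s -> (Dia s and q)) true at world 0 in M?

No

Recall that Box ψ holds at a world iff ψ holds at every accessible world, and Dia ψ holds iff ψ holds at some accessible world.
At 0: Box s -> (Dia s and q) is true, so not (Box s -> (Dia s and q)) is false.
  At 0: Box s is false, Dia s and q is false, so Box s -> (Dia s and q) is true.
    At 0: Box s requires s at every successor {0, 2}.
      s fails at 0, so Box s is false at 0.
    At 0: Dia s is false, q is false, so Dia s and q is false.
      At 0: Dia s requires s at some successor in {0, 2}.
        At 0: s is false.
        At 2: s is false.
      So Dia s is false at 0.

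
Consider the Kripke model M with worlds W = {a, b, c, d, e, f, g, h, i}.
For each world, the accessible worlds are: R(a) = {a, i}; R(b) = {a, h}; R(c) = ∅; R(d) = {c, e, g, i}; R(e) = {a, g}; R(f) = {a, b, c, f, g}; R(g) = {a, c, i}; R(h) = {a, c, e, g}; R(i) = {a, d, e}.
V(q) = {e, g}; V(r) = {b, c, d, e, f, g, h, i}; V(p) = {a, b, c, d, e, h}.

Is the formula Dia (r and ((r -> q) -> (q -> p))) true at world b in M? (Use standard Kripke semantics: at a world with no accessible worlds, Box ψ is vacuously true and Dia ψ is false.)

Yes

Recall that Dia ψ holds at a world iff ψ holds at some accessible world.
At b: Dia (r and ((r -> q) -> (q -> p))) requires r and ((r -> q) -> (q -> p)) at some successor in {a, h}.
  r and ((r -> q) -> (q -> p)) holds at h, so Dia (r and ((r -> q) -> (q -> p))) is true at b.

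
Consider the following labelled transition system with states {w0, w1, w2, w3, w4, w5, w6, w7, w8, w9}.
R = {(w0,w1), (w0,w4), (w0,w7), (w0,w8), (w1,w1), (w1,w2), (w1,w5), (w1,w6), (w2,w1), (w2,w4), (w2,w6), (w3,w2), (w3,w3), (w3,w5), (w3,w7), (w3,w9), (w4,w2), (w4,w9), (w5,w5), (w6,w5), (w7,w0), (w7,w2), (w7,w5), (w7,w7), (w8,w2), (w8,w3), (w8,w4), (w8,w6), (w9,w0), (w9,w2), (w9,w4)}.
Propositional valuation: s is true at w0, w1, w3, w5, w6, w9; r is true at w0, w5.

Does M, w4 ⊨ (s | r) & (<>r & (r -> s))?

No

At w4: s | r is false, <>r & (r -> s) is false, so (s | r) & (<>r & (r -> s)) is false.
  At w4: <>r is false, r -> s is true, so <>r & (r -> s) is false.
    At w4: <>r requires r at some successor in {w2, w9}.
      At w2: r is false.
      At w9: r is false.
    So <>r is false at w4.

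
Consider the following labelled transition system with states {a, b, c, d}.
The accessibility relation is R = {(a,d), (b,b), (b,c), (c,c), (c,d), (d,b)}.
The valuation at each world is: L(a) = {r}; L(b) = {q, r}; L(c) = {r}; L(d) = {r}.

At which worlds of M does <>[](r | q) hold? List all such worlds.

a, b, c, d

Let φ = <>[](r | q). Evaluate φ at each world:
  a (successors {d}): φ is true.
  b (successors {b, c}): φ is true.
  c (successors {c, d}): φ is true.
  d (successors {b}): φ is true.
For instance, at d:
  At d: <>[](r | q) requires [](r | q) at some successor in {b}.
    [](r | q) holds at b, so <>[](r | q) is true at d.
      At b: [](r | q) requires r | q at every successor {b, c}.
        At b: r | q is true.
        At c: r | q is true.
      So [](r | q) is true at b.
Satisfying worlds: {a, b, c, d}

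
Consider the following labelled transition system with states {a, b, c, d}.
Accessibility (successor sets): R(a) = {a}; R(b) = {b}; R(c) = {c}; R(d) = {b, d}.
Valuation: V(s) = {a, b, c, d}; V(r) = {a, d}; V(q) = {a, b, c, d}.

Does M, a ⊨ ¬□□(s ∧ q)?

No

At a: □□(s ∧ q) is true, so ¬□□(s ∧ q) is false.
  At a: □□(s ∧ q) requires □(s ∧ q) at every successor {a}.
      At a: □(s ∧ q) requires s ∧ q at every successor {a}.
        At a: s ∧ q is true.
      So □(s ∧ q) is true at a.
  So □□(s ∧ q) is true at a.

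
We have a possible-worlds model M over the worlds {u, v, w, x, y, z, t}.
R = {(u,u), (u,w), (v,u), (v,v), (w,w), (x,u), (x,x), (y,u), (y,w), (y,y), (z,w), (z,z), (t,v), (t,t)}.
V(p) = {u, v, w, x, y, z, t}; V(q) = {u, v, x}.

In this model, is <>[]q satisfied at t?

Yes

Recall that []ψ holds at a world iff ψ holds at every accessible world, and <>ψ holds iff ψ holds at some accessible world.
At t: <>[]q requires []q at some successor in {v, t}.
  []q holds at v, so <>[]q is true at t.
    At v: []q requires q at every successor {u, v}.
      At u: q is true.
      At v: q is true.
    So []q is true at v.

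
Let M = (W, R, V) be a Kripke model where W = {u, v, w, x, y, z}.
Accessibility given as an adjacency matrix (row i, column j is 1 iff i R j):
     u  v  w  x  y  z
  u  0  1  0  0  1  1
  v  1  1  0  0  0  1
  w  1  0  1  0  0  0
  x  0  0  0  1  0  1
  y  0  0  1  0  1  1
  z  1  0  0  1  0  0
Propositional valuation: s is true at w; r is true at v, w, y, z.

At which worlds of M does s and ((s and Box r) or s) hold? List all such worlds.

w

Let φ = s and ((s and Box r) or s). Evaluate φ at each world:
  u (successors {v, y, z}): φ is false.
  v (successors {u, v, z}): φ is false.
  w (successors {u, w}): φ is true.
  x (successors {x, z}): φ is false.
  y (successors {w, y, z}): φ is false.
  z (successors {u, x}): φ is false.
For instance, at y:
  At y: s is false, (s and Box r) or s is false, so s and ((s and Box r) or s) is false.
    At y: s and Box r is false, s is false, so (s and Box r) or s is false.
      At y: s is false, Box r is true, so s and Box r is false.
Satisfying worlds: {w}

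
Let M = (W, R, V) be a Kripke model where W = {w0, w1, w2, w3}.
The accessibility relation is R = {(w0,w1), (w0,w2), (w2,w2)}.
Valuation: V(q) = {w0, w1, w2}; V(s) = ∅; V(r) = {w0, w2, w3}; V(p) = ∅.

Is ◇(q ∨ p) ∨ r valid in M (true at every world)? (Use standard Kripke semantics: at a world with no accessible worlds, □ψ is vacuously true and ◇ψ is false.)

No

Let φ = ◇(q ∨ p) ∨ r. Evaluate φ at each world:
  w0 (successors {w1, w2}): φ is true.
  w1 (successors ∅): φ is false.
  w2 (successors {w2}): φ is true.
  w3 (successors ∅): φ is true.
Detail at w1 (counterexample):
  At w1: ◇(q ∨ p) is false, r is false, so ◇(q ∨ p) ∨ r is false.
    At w1: no accessible worlds, so ◇(q ∨ p) is false.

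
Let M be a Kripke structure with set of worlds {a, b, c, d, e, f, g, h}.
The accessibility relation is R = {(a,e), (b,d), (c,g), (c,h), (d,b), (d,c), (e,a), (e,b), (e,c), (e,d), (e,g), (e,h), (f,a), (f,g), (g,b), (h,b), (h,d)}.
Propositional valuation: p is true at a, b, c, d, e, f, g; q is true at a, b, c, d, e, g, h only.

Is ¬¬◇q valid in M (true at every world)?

Let φ = ¬¬◇q. Evaluate φ at each world:
  a (successors {e}): φ is true.
  b (successors {d}): φ is true.
  c (successors {g, h}): φ is true.
  d (successors {b, c}): φ is true.
  e (successors {a, b, c, d, g, h}): φ is true.
  f (successors {a, g}): φ is true.
  g (successors {b}): φ is true.
  h (successors {b, d}): φ is true.
For instance, at e:
  At e: ¬◇q is false, so ¬¬◇q is true.
    At e: ◇q is true, so ¬◇q is false.
      At e: ◇q requires q at some successor in {a, b, c, d, g, h}.
        q holds at a, so ◇q is true at e.

Yes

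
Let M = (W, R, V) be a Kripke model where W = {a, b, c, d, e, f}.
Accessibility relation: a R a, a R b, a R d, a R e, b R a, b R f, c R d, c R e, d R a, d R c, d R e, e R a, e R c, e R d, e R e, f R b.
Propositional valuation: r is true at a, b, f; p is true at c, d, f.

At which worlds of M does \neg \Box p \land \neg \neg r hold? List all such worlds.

Recall that \Box ψ holds at a world iff ψ holds at every accessible world, and \Diamond ψ holds iff ψ holds at some accessible world.
Let φ = \neg \Box p \land \neg \neg r. Evaluate φ at each world:
  a (successors {a, b, d, e}): φ is true.
  b (successors {a, f}): φ is true.
  c (successors {d, e}): φ is false.
  d (successors {a, c, e}): φ is false.
  e (successors {a, c, d, e}): φ is false.
  f (successors {b}): φ is true.
For instance, at e:
  At e: \neg \Box p is true, \neg \neg r is false, so \neg \Box p \land \neg \neg r is false.
    At e: \Box p is false, so \neg \Box p is true.
      At e: \Box p requires p at every successor {a, c, d, e}.
        p fails at a, so \Box p is false at e.
Satisfying worlds: {a, b, f}

a, b, f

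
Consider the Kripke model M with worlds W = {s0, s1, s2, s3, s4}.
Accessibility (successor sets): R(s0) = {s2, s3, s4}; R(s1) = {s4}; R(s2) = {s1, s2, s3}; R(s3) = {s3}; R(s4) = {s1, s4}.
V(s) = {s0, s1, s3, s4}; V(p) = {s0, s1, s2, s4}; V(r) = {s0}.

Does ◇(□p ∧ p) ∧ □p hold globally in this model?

Let φ = ◇(□p ∧ p) ∧ □p. Evaluate φ at each world:
  s0 (successors {s2, s3, s4}): φ is false.
  s1 (successors {s4}): φ is true.
  s2 (successors {s1, s2, s3}): φ is false.
  s3 (successors {s3}): φ is false.
  s4 (successors {s1, s4}): φ is true.
Detail at s0 (counterexample):
  At s0: ◇(□p ∧ p) is true, □p is false, so ◇(□p ∧ p) ∧ □p is false.
    At s0: ◇(□p ∧ p) requires □p ∧ p at some successor in {s2, s3, s4}.
      □p ∧ p holds at s4, so ◇(□p ∧ p) is true at s0.
    At s0: □p requires p at every successor {s2, s3, s4}.
      p fails at s3, so □p is false at s0.

No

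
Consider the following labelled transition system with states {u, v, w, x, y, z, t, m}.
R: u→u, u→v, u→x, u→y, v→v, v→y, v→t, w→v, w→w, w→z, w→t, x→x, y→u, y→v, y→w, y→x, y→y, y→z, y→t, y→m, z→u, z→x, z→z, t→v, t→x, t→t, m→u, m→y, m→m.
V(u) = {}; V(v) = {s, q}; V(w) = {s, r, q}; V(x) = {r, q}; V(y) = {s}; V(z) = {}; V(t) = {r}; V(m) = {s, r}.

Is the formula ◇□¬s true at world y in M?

Yes

Recall that □ψ holds at a world iff ψ holds at every accessible world, and ◇ψ holds iff ψ holds at some accessible world.
At y: ◇□¬s requires □¬s at some successor in {u, v, w, x, y, z, t, m}.
  □¬s holds at x, so ◇□¬s is true at y.
    At x: □¬s requires ¬s at every successor {x}.
      At x: ¬s is true.
    So □¬s is true at x.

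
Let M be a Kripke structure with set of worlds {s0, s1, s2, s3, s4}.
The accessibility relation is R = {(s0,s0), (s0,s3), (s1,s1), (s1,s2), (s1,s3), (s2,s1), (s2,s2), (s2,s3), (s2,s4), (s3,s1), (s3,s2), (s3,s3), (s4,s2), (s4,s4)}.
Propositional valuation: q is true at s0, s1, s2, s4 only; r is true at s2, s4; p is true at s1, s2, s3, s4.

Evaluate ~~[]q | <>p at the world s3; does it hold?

Yes

At s3: ~~[]q is false, <>p is true, so ~~[]q | <>p is true.
  At s3: ~[]q is true, so ~~[]q is false.
    At s3: []q is false, so ~[]q is true.
      At s3: []q requires q at every successor {s1, s2, s3}.
        q fails at s3, so []q is false at s3.
  At s3: <>p requires p at some successor in {s1, s2, s3}.
    p holds at s1, so <>p is true at s3.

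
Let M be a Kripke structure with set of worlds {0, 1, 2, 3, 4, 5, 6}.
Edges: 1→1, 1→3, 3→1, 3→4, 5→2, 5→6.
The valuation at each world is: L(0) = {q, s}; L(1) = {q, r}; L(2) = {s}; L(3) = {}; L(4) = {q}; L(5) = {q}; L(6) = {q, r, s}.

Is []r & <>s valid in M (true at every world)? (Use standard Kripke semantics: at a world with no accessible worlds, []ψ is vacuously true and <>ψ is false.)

No

Let φ = []r & <>s. Evaluate φ at each world:
  0 (successors ∅): φ is false.
  1 (successors {1, 3}): φ is false.
  2 (successors ∅): φ is false.
  3 (successors {1, 4}): φ is false.
  4 (successors ∅): φ is false.
  5 (successors {2, 6}): φ is false.
  6 (successors ∅): φ is false.
Detail at 0 (counterexample):
  At 0: []r is true, <>s is false, so []r & <>s is false.
    At 0: no accessible worlds, so []r holds vacuously.
    At 0: no accessible worlds, so <>s is false.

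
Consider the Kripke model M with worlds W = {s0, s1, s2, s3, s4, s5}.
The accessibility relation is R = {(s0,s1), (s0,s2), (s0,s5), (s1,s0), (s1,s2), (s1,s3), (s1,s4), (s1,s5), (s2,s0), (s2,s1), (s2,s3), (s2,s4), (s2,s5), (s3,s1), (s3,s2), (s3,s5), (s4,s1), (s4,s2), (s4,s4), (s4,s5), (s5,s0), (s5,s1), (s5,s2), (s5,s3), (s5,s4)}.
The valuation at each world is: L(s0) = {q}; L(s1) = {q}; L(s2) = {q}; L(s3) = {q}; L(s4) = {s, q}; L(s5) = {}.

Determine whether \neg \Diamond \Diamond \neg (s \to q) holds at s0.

At s0: \Diamond \Diamond \neg (s \to q) is false, so \neg \Diamond \Diamond \neg (s \to q) is true.
  At s0: \Diamond \Diamond \neg (s \to q) requires \Diamond \neg (s \to q) at some successor in {s1, s2, s5}.
    At s1: \Diamond \neg (s \to q) is false.
    At s2: \Diamond \neg (s \to q) is false.
    At s5: \Diamond \neg (s \to q) is false.
  So \Diamond \Diamond \neg (s \to q) is false at s0.

Yes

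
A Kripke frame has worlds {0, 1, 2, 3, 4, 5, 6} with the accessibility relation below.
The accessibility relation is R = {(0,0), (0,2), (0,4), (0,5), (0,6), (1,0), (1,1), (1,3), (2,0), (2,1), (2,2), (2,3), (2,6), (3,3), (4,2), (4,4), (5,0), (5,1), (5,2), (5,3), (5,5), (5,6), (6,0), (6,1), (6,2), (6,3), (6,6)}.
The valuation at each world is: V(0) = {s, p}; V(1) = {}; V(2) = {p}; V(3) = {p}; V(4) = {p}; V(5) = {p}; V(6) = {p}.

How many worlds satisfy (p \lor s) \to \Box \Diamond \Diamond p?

Let φ = (p \lor s) \to \Box \Diamond \Diamond p. Evaluate φ at each world:
  0 (successors {0, 2, 4, 5, 6}): φ is true.
  1 (successors {0, 1, 3}): φ is true.
  2 (successors {0, 1, 2, 3, 6}): φ is true.
  3 (successors {3}): φ is true.
  4 (successors {2, 4}): φ is true.
  5 (successors {0, 1, 2, 3, 5, 6}): φ is true.
  6 (successors {0, 1, 2, 3, 6}): φ is true.
For instance, at 6:
  At 6: p \lor s is true, \Box \Diamond \Diamond p is true, so (p \lor s) \to \Box \Diamond \Diamond p is true.
    At 6: \Box \Diamond \Diamond p requires \Diamond \Diamond p at every successor {0, 1, 2, 3, 6}.
      At 0: \Diamond \Diamond p is true.
      At 1: \Diamond \Diamond p is true.
      At 2: \Diamond \Diamond p is true.
      At 3: \Diamond \Diamond p is true.
      At 6: \Diamond \Diamond p is true.
    So \Box \Diamond \Diamond p is true at 6.
Satisfying worlds: {0, 1, 2, 3, 4, 5, 6}

7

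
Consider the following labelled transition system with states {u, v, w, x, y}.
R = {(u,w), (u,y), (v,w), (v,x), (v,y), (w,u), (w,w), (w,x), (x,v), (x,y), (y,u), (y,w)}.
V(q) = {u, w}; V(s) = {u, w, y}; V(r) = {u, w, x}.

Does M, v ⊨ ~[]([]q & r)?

Yes

At v: []([]q & r) is false, so ~[]([]q & r) is true.
  At v: []([]q & r) requires []q & r at every successor {w, x, y}.
    []q & r fails at w, so []([]q & r) is false at v.
      At w: []q is false, r is true, so []q & r is false.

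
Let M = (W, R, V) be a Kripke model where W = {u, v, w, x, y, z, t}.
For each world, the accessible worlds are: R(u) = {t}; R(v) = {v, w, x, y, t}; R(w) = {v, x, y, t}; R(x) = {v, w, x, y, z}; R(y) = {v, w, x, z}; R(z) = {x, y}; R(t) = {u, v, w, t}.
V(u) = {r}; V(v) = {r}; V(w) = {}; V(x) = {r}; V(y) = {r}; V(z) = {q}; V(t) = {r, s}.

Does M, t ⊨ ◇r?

Yes

At t: ◇r requires r at some successor in {u, v, w, t}.
  r holds at u, so ◇r is true at t.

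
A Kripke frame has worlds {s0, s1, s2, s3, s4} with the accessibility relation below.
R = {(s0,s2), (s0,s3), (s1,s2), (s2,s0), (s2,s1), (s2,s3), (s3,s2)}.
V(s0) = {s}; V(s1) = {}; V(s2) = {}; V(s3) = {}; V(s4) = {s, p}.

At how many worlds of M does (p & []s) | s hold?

Let φ = (p & []s) | s. Evaluate φ at each world:
  s0 (successors {s2, s3}): φ is true.
  s1 (successors {s2}): φ is false.
  s2 (successors {s0, s1, s3}): φ is false.
  s3 (successors {s2}): φ is false.
  s4 (successors ∅): φ is true.
For instance, at s1:
  At s1: p & []s is false, s is false, so (p & []s) | s is false.
    At s1: p is false, []s is false, so p & []s is false.
      At s1: []s requires s at every successor {s2}.
        s fails at s2, so []s is false at s1.
Satisfying worlds: {s0, s4}

2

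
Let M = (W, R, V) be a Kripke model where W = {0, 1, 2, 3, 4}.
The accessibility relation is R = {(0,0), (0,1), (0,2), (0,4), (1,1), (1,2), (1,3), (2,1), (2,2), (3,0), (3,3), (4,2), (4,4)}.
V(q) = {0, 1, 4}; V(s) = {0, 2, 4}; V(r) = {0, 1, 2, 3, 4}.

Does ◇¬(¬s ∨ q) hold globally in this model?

Let φ = ◇¬(¬s ∨ q). Evaluate φ at each world:
  0 (successors {0, 1, 2, 4}): φ is true.
  1 (successors {1, 2, 3}): φ is true.
  2 (successors {1, 2}): φ is true.
  3 (successors {0, 3}): φ is false.
  4 (successors {2, 4}): φ is true.
Detail at 3 (counterexample):
  At 3: ◇¬(¬s ∨ q) requires ¬(¬s ∨ q) at some successor in {0, 3}.
    At 0: ¬(¬s ∨ q) is false.
    At 3: ¬(¬s ∨ q) is false.
  So ◇¬(¬s ∨ q) is false at 3.

No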